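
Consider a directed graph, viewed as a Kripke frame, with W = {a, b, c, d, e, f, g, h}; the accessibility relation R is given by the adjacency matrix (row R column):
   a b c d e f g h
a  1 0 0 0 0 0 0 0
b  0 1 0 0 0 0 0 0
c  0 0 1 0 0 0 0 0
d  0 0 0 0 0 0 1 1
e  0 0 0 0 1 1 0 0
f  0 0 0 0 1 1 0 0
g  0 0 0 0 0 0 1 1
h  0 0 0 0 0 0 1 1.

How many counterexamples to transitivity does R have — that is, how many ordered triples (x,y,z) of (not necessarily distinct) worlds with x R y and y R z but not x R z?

0

R is transitive; there are no such tuples.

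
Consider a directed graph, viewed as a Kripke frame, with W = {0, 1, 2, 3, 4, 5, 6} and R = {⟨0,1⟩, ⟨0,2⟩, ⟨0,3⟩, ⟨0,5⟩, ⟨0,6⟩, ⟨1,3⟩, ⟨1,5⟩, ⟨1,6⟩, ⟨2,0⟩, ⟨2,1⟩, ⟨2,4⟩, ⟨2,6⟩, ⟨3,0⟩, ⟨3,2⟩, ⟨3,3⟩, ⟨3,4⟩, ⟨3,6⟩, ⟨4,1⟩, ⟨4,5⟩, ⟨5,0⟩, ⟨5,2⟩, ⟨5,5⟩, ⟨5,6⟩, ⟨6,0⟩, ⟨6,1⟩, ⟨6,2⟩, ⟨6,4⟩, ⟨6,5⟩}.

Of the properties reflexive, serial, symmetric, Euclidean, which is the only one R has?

serial

Reflexive: no — 0 is not related to itself.
Serial: yes — every world has a successor (e.g. 0 R 1).
Symmetric: no — 0 R 1 but not 1 R 0.
Euclidean: no — 0 R 1 and 0 R 2, but not 1 R 2.
Only serial holds.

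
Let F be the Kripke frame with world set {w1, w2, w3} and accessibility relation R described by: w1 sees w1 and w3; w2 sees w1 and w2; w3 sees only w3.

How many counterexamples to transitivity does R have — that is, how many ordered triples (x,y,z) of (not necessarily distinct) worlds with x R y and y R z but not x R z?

1

Enumerating: (w2,w1,w3).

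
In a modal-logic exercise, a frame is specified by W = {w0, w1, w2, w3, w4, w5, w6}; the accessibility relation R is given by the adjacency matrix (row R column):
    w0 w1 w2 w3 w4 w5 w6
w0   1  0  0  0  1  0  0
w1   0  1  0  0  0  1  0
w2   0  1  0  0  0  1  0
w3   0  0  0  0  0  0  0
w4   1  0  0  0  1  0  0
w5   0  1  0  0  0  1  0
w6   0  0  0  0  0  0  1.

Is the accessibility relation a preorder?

Reflexive: no — w2 is not related to itself.
Transitive: yes — every two-step R-path is closed by a direct edge.
So R is not a preorder.

No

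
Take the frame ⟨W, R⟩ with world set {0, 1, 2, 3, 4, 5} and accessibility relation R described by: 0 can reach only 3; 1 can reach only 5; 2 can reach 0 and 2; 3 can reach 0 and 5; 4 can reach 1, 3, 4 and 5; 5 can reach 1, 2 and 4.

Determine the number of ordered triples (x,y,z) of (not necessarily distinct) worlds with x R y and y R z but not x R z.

16

Enumerating: (0,3,0), (0,3,5), (1,5,1), (1,5,2), (1,5,4), (2,0,3), (3,0,3), (3,5,1), (3,5,2), (3,5,4), (4,3,0), (4,5,2), (5,1,5), (5,2,0), (5,4,3), (5,4,5).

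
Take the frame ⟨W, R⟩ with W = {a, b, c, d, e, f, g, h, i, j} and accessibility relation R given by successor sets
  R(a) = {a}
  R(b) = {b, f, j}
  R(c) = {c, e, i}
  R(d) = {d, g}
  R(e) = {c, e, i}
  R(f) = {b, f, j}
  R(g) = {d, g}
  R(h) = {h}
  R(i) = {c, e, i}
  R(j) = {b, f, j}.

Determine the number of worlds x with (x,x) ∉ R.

0

R is reflexive; there are no such worlds.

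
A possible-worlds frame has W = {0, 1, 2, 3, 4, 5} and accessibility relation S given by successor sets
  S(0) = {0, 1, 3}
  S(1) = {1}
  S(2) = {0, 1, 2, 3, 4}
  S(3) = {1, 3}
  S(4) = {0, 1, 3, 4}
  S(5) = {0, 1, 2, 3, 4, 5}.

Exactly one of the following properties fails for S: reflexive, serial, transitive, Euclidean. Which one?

Euclidean

Reflexive: yes — every world is S-related to itself.
Serial: yes — every world has a successor (e.g. 0 S 0).
Transitive: yes — every two-step S-path is closed by a direct edge.
Euclidean: no — 0 S 1 and 0 S 3, but not 1 S 3.
Only Euclidean fails.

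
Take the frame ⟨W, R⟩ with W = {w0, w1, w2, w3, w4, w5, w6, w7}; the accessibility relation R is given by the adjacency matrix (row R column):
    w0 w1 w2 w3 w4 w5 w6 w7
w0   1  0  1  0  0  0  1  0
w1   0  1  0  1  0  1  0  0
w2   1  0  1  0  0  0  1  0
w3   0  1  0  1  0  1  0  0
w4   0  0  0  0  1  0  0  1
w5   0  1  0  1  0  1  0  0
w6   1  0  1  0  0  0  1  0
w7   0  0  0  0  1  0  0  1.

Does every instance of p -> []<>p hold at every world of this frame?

Yes

The schema B characterises exactly the symmetric frames.
Symmetric: yes — every pair in R has its reverse in R.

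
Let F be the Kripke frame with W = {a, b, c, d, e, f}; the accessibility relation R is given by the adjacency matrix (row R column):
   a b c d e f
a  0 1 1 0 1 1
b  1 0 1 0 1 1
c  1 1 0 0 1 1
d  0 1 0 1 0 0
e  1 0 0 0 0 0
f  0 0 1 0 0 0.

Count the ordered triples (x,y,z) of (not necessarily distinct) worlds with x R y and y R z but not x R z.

Enumerating: (a,b,a), (a,c,a), (a,e,a), (b,a,b), (b,c,b), (c,a,c), (c,b,c), (c,f,c), (d,b,a), (d,b,c), (d,b,e), (d,b,f), … and 8 more.
Total: 20.

20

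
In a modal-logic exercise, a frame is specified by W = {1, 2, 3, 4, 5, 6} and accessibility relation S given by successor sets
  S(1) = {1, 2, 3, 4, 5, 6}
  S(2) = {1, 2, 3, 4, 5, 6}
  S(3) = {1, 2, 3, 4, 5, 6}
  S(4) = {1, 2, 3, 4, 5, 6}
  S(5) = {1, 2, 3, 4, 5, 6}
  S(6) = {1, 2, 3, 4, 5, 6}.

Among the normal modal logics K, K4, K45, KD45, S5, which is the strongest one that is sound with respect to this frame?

Transitive (axiom 4): yes — every two-step S-path is closed by a direct edge.
Euclidean (axiom 5): yes — any two successors of a common world are S-related.
Serial (axiom D): yes — every world has a successor (e.g. 1 S 1).
Reflexive (axiom T): yes — every world is S-related to itself.
So F validates K, K4, K45, KD45, S5. The strongest is S5.

S5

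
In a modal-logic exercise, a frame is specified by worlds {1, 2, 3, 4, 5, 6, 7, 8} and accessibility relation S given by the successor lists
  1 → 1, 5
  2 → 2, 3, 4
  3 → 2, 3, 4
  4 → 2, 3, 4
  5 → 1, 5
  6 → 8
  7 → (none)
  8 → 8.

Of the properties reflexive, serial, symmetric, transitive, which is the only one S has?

Reflexive: no — 6 is not related to itself.
Serial: no — 7 has no S-successor.
Symmetric: no — 6 S 8 but not 8 S 6.
Transitive: yes — every two-step S-path is closed by a direct edge.
Only transitive holds.

transitive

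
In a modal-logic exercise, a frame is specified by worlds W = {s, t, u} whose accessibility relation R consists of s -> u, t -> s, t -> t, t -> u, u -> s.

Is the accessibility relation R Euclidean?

Euclidean: no — s R u and s R u, but not u R u.

No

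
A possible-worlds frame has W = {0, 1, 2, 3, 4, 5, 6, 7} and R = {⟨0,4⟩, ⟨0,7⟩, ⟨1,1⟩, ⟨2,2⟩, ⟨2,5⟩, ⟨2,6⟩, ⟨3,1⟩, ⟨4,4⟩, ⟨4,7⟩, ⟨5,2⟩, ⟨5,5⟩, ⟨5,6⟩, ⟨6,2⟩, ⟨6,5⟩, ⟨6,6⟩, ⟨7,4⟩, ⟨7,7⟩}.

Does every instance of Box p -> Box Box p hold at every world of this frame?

Yes

The schema 4 characterises exactly the transitive frames.
Transitive: yes — every two-step R-path is closed by a direct edge.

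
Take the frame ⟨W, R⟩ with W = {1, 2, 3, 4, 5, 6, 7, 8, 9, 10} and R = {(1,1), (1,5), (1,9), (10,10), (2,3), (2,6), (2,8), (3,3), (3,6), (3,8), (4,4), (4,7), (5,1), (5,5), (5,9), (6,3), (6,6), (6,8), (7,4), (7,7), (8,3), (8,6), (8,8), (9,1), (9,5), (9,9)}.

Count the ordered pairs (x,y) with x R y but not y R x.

3

Enumerating: (2,3), (2,6), (2,8).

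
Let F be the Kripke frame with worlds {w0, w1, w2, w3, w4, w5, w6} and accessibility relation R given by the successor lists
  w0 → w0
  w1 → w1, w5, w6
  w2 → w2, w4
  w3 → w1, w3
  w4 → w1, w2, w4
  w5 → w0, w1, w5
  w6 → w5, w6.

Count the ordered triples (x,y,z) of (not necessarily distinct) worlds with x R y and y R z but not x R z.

9

Enumerating: (w1,w5,w0), (w2,w4,w1), (w3,w1,w5), (w3,w1,w6), (w4,w1,w5), (w4,w1,w6), (w5,w1,w6), (w6,w5,w0), (w6,w5,w1).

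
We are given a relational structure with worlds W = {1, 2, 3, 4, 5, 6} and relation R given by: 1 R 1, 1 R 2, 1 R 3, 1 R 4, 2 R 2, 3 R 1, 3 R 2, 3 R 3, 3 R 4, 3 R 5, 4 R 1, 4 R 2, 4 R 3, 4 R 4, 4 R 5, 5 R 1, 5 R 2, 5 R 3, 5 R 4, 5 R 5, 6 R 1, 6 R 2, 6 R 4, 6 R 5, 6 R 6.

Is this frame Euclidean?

Euclidean: no — 1 R 2 and 1 R 3, but not 2 R 3.

No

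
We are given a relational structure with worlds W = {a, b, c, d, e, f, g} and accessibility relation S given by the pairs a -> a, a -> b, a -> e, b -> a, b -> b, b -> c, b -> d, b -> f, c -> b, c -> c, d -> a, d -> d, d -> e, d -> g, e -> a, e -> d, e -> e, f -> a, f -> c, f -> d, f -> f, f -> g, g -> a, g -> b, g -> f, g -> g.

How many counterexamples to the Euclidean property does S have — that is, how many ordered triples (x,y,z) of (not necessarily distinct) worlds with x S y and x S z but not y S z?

Enumerating: (a,b,e), (a,e,b), (b,a,c), (b,a,d), (b,a,f), (b,c,a), (b,c,d), (b,c,f), (b,d,b), (b,d,c), (b,d,f), (b,f,b), … and 22 more.
Total: 34.

34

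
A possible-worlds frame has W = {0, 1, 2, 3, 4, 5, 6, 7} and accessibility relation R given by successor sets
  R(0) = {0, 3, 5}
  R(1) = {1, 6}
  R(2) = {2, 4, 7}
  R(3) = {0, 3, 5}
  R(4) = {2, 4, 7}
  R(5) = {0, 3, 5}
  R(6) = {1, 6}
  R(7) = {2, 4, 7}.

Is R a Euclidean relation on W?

Euclidean: yes — any two successors of a common world are R-related.

Yes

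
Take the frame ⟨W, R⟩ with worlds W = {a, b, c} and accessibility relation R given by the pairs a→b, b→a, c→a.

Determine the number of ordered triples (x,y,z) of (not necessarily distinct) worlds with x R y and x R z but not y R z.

Enumerating: (a,b,b), (b,a,a), (c,a,a).

3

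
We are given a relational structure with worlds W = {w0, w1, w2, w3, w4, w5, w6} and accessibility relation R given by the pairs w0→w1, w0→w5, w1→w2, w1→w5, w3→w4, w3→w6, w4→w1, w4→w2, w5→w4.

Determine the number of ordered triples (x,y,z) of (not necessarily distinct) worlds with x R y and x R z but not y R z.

15

Enumerating: (w0,w1,w1), (w0,w5,w1), (w0,w5,w5), (w1,w2,w2), (w1,w2,w5), (w1,w5,w2), (w1,w5,w5), (w3,w4,w4), (w3,w4,w6), (w3,w6,w4), (w3,w6,w6), (w4,w1,w1), (w4,w2,w1), (w4,w2,w2), (w5,w4,w4).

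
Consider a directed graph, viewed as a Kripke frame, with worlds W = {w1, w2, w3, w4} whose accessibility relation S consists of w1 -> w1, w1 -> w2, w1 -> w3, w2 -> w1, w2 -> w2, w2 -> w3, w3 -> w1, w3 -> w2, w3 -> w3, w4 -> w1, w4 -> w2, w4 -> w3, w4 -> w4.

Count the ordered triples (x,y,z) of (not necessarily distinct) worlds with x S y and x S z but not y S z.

3

Enumerating: (w4,w1,w4), (w4,w2,w4), (w4,w3,w4).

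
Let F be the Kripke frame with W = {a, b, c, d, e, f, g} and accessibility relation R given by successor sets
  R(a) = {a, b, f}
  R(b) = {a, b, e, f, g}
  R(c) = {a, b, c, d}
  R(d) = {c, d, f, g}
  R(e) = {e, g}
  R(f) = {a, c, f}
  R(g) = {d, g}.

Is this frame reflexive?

Reflexive: yes — every world is R-related to itself.

Yes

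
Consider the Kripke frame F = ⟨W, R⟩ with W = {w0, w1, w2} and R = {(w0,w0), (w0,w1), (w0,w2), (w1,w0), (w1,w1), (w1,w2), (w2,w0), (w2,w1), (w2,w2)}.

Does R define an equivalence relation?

Yes

Reflexive: yes — every world is R-related to itself.
Symmetric: yes — every pair in R has its reverse in R.
Transitive: yes — every two-step R-path is closed by a direct edge.
So R is an equivalence relation.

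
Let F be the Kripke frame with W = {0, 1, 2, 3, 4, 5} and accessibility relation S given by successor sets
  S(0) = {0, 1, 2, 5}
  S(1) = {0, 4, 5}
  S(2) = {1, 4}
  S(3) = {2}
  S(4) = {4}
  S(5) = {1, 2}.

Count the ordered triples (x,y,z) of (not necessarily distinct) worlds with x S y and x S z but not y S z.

19

Enumerating: (0,1,1), (0,1,2), (0,2,0), (0,2,2), (0,2,5), (0,5,0), (0,5,5), (1,0,4), (1,4,0), (1,4,5), (1,5,0), (1,5,4), … and 7 more.
Total: 19.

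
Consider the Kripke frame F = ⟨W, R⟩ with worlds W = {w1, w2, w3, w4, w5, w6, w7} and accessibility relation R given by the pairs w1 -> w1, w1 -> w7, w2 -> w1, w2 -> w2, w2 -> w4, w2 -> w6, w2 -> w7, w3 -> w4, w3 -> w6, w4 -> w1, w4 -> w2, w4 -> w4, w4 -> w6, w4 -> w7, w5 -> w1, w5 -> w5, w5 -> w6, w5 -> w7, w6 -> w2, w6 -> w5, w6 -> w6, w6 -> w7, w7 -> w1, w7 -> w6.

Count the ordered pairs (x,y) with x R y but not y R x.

9

Enumerating: (w2,w1), (w2,w7), (w3,w4), (w3,w6), (w4,w1), (w4,w6), (w4,w7), (w5,w1), (w5,w7).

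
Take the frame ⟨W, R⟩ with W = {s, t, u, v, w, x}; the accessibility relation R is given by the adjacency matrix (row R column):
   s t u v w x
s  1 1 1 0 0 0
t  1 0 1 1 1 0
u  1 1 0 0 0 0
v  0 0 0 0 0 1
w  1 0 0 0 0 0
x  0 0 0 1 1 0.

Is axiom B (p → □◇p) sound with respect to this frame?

Axiom B corresponds to the accessibility relation being symmetric.
Symmetric: no — t R v but not v R t.

No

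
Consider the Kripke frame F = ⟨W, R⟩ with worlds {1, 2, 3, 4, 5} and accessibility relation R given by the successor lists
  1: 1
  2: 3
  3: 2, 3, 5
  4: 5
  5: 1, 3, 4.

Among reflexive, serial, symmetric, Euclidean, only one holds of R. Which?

serial

Reflexive: no — 2 is not related to itself.
Serial: yes — every world has a successor (e.g. 1 R 1).
Symmetric: no — 5 R 1 but not 1 R 5.
Euclidean: no — 3 R 2 and 3 R 5, but not 2 R 5.
Only serial holds.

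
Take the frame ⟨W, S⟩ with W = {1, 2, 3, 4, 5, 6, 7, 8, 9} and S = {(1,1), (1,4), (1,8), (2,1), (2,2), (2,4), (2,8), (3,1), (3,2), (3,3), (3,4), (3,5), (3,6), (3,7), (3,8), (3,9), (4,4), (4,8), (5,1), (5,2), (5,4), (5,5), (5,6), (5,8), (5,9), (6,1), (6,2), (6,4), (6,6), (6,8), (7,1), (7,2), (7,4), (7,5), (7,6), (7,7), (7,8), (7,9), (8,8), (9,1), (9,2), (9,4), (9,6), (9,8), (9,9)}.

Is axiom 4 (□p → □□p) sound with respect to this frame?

By correspondence theory, 4 is valid on a frame iff S is transitive.
Transitive: yes — every two-step S-path is closed by a direct edge.

Yes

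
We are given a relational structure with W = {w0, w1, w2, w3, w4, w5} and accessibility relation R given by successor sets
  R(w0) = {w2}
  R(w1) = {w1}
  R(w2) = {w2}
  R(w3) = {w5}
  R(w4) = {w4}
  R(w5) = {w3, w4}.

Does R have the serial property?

Serial: yes — every world has a successor (e.g. w0 R w2).

Yes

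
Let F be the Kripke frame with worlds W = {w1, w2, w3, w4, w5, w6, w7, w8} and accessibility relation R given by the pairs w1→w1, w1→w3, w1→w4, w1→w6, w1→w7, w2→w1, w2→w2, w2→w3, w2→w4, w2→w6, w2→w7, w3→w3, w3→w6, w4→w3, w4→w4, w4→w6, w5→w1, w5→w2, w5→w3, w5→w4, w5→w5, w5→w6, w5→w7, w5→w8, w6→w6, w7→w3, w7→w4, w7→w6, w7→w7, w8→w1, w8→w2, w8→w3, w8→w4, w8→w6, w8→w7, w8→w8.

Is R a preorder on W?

Reflexive: yes — every world is R-related to itself.
Transitive: yes — every two-step R-path is closed by a direct edge.
So R is a preorder.

Yes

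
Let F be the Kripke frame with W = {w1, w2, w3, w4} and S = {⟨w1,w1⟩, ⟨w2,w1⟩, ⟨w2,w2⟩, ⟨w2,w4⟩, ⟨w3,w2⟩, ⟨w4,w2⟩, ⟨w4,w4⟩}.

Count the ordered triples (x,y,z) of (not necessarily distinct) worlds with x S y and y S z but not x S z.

Enumerating: (w3,w2,w1), (w3,w2,w4), (w4,w2,w1).

3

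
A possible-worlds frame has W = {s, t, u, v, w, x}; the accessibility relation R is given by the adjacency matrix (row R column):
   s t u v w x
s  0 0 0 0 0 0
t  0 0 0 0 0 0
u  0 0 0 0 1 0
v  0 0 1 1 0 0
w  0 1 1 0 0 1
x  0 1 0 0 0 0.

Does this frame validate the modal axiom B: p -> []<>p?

No

The schema B characterises exactly the symmetric frames.
Symmetric: no — v R u but not u R v.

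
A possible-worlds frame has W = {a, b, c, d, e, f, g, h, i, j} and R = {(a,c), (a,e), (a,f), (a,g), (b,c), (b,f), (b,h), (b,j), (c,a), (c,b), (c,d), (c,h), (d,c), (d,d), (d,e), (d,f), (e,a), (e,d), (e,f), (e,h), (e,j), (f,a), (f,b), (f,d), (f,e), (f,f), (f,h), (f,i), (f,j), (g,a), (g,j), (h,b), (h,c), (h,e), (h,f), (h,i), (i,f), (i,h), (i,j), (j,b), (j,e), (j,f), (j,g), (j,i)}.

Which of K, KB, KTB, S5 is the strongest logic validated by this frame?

Symmetric (axiom B): yes — every pair in R has its reverse in R.
Reflexive (axiom T): no — a is not related to itself.
Euclidean (axiom 5): no — a R c and a R e, but not c R e.
So F validates K, KB; KTB would additionally require R to be reflexive. The strongest is KB.

KB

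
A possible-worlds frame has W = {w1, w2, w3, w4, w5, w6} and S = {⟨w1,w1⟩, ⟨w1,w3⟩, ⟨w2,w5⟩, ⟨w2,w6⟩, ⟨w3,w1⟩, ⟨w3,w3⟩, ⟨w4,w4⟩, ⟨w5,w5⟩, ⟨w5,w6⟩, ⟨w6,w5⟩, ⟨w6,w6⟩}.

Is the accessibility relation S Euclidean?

Euclidean: yes — any two successors of a common world are S-related.

Yes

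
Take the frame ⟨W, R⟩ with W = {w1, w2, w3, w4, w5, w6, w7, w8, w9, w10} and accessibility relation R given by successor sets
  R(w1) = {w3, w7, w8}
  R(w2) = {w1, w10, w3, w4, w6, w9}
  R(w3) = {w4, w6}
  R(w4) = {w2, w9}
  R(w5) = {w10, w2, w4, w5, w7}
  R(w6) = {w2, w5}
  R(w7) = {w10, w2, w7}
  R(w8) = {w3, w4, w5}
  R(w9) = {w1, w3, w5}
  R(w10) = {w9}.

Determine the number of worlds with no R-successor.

0

R is serial; there are no such worlds.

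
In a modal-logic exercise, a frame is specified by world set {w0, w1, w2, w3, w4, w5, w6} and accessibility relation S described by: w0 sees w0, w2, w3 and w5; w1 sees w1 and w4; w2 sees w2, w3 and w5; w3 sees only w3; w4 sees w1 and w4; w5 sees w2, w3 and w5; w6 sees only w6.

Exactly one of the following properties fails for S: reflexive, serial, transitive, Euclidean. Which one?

Euclidean

Reflexive: yes — every world is S-related to itself.
Serial: yes — every world has a successor (e.g. w0 S w0).
Transitive: yes — every two-step S-path is closed by a direct edge.
Euclidean: no — w0 S w3 and w0 S w2, but not w3 S w2.
Only Euclidean fails.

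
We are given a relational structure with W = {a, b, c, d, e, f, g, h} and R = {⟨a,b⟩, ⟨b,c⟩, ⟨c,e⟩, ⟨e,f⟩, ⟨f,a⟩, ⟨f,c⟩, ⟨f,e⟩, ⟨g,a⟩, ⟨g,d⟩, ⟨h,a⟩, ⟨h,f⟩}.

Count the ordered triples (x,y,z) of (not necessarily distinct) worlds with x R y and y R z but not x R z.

Enumerating: (a,b,c), (b,c,e), (c,e,f), (e,f,a), (e,f,c), (e,f,e), (f,a,b), (f,e,f), (g,a,b), (h,a,b), (h,f,c), (h,f,e).

12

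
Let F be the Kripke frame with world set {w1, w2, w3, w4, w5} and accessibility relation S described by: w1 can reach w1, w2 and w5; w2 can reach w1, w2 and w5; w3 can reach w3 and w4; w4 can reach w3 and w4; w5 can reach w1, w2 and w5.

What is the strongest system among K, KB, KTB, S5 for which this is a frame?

Symmetric (axiom B): yes — every pair in S has its reverse in S.
Reflexive (axiom T): yes — every world is S-related to itself.
Euclidean (axiom 5): yes — any two successors of a common world are S-related.
So F validates K, KB, KTB, S5. The strongest is S5.

S5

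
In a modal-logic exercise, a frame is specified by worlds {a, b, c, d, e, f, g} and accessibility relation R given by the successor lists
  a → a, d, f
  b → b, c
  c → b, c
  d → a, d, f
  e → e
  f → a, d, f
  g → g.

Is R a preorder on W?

Reflexive: yes — every world is R-related to itself.
Transitive: yes — every two-step R-path is closed by a direct edge.
So R is a preorder.

Yes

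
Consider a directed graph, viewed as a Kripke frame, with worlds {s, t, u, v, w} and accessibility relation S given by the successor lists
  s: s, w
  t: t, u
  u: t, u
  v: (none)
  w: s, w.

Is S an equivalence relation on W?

No

Reflexive: no — v is not related to itself.
Symmetric: yes — every pair in S has its reverse in S.
Transitive: yes — every two-step S-path is closed by a direct edge.
So S is not an equivalence relation.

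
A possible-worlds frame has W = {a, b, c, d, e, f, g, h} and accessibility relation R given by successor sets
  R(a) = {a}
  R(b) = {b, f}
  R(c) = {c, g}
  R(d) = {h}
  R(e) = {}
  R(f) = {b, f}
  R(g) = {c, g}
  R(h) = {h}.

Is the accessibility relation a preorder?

Reflexive: no — d is not related to itself.
Transitive: yes — every two-step R-path is closed by a direct edge.
So R is not a preorder.

No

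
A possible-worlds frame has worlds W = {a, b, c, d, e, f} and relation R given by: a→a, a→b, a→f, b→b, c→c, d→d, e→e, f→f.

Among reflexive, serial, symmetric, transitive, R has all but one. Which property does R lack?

Reflexive: yes — every world is R-related to itself.
Serial: yes — every world has a successor (e.g. a R a).
Symmetric: no — a R b but not b R a.
Transitive: yes — every two-step R-path is closed by a direct edge.
Only symmetric fails.

symmetric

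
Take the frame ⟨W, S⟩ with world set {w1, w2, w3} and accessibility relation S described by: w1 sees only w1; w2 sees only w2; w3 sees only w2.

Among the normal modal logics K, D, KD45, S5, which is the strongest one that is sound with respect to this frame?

Serial (axiom D): yes — every world has a successor (e.g. w1 S w1).
Euclidean (axiom 5): yes — any two successors of a common world are S-related.
Transitive (axiom 4): yes — every two-step S-path is closed by a direct edge.
Reflexive (axiom T): no — w3 is not related to itself.
So F validates K, D, KD45; S5 would additionally require S to be reflexive. The strongest is KD45.

KD45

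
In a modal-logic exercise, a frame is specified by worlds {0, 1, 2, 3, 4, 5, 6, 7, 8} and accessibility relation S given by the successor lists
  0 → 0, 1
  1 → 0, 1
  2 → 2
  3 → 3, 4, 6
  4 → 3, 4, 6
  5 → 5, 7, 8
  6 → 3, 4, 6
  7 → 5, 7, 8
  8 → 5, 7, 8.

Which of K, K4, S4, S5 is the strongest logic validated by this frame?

S5

Transitive (axiom 4): yes — every two-step S-path is closed by a direct edge.
Reflexive (axiom T): yes — every world is S-related to itself.
Euclidean (axiom 5): yes — any two successors of a common world are S-related.
So F validates K, K4, S4, S5. The strongest is S5.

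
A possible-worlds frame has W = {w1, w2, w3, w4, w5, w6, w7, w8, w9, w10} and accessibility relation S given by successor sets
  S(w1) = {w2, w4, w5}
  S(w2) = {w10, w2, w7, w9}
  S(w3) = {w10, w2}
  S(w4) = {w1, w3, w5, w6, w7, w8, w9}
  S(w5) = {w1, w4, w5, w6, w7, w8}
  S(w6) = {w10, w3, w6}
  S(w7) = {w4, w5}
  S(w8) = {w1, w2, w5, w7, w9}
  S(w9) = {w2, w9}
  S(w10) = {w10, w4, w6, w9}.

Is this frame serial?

Yes

Serial: yes — every world has a successor (e.g. w1 S w2).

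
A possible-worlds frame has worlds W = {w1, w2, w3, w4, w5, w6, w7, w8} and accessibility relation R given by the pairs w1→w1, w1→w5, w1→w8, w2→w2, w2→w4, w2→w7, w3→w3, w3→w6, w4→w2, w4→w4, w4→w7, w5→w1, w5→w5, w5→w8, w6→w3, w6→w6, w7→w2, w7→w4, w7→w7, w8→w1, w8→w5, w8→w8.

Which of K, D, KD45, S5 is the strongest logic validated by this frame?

S5

Serial (axiom D): yes — every world has a successor (e.g. w1 R w1).
Euclidean (axiom 5): yes — any two successors of a common world are R-related.
Transitive (axiom 4): yes — every two-step R-path is closed by a direct edge.
Reflexive (axiom T): yes — every world is R-related to itself.
So F validates K, D, KD45, S5. The strongest is S5.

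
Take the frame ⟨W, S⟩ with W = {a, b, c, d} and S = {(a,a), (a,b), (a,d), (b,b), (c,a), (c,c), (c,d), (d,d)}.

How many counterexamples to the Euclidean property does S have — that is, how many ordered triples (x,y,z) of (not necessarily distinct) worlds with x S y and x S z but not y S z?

7

Enumerating: (a,b,a), (a,b,d), (a,d,a), (a,d,b), (c,a,c), (c,d,a), (c,d,c).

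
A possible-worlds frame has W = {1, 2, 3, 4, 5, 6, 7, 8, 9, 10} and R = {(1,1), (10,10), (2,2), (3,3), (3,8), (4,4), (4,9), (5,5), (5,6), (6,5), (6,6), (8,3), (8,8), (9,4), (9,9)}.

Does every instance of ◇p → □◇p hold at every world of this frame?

Yes

The schema 5 characterises exactly the Euclidean frames.
Euclidean: yes — any two successors of a common world are R-related.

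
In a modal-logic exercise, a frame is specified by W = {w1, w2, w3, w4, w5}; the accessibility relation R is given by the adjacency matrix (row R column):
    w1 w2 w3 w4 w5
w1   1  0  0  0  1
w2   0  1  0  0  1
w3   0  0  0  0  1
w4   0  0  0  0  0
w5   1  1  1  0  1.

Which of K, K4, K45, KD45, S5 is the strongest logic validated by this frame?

K

Transitive (axiom 4): no — w1 R w5 and w5 R w2, but not w1 R w2.
Euclidean (axiom 5): no — w5 R w1 and w5 R w2, but not w1 R w2.
Serial (axiom D): no — w4 has no R-successor.
Reflexive (axiom T): no — w3 is not related to itself.
So F validates K; K4 would additionally require R to be transitive. The strongest is K.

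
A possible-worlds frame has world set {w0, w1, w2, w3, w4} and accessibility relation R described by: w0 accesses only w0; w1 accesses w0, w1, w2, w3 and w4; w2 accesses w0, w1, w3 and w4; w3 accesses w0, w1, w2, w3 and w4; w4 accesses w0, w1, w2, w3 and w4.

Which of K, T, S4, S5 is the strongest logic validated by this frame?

Reflexive (axiom T): no — w2 is not related to itself.
Transitive (axiom 4): no — w2 R w1 and w1 R w2, but not w2 R w2.
Euclidean (axiom 5): no — w1 R w0 and w1 R w2, but not w0 R w2.
So F validates K; T would additionally require R to be reflexive. The strongest is K.

K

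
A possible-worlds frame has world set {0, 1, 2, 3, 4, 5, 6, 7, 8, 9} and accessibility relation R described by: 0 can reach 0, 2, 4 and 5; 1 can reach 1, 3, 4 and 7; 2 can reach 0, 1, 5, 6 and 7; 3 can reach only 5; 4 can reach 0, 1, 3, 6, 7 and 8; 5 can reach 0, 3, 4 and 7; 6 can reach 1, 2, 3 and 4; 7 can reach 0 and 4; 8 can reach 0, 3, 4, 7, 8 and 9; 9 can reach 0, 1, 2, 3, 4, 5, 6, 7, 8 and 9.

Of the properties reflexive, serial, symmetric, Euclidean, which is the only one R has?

Reflexive: no — 2 is not related to itself.
Serial: yes — every world has a successor (e.g. 0 R 0).
Symmetric: no — 1 R 3 but not 3 R 1.
Euclidean: no — 0 R 2 and 0 R 4, but not 2 R 4.
Only serial holds.

serial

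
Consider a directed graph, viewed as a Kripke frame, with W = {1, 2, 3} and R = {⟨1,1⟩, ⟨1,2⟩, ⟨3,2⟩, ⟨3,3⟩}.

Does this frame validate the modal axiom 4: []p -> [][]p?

The schema 4 characterises exactly the transitive frames.
Transitive: yes — every two-step R-path is closed by a direct edge.

Yes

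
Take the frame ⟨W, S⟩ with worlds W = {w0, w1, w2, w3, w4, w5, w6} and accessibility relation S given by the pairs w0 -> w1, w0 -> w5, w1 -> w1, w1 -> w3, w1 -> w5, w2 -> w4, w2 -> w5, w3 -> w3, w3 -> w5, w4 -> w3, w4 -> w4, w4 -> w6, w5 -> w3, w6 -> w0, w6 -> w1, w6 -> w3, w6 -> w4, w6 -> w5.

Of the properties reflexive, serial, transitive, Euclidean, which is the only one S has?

Reflexive: no — w0 is not related to itself.
Serial: yes — every world has a successor (e.g. w0 S w1).
Transitive: no — w0 S w1 and w1 S w3, but not w0 S w3.
Euclidean: no — w0 S w5 and w0 S w1, but not w5 S w1.
Only serial holds.

serial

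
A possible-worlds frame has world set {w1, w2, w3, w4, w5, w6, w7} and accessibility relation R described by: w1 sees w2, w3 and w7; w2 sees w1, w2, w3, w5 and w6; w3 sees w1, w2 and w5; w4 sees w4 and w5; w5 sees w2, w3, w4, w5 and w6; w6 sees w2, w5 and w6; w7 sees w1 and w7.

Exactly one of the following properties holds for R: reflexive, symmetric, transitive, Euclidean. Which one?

symmetric

Reflexive: no — w1 is not related to itself.
Symmetric: yes — every pair in R has its reverse in R.
Transitive: no — w1 R w2 and w2 R w5, but not w1 R w5.
Euclidean: no — w1 R w2 and w1 R w7, but not w2 R w7.
Only symmetric holds.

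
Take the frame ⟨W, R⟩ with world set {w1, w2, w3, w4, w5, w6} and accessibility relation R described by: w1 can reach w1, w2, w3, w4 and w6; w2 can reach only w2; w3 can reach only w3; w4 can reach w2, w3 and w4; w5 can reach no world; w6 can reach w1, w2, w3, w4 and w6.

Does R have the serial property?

Serial: no — w5 has no R-successor.

No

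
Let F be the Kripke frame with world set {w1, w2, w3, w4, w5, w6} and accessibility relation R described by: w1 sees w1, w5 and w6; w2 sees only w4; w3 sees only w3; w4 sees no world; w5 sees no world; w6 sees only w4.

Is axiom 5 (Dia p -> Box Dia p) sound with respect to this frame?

No

By correspondence theory, 5 is valid on a frame iff R is Euclidean.
Euclidean: no — w1 R w5 and w1 R w6, but not w5 R w6.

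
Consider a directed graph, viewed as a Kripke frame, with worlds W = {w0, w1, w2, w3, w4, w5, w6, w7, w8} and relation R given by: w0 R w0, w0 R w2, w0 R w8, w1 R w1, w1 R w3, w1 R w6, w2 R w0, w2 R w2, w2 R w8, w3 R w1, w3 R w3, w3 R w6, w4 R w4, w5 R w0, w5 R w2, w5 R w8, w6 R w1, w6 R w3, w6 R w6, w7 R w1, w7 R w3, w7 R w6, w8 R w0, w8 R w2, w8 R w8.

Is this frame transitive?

Yes

Transitive: yes — every two-step R-path is closed by a direct edge.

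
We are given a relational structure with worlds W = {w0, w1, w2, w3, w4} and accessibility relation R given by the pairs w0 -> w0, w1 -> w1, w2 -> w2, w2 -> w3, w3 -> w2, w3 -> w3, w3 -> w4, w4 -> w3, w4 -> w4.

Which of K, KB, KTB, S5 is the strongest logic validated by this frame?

Symmetric (axiom B): yes — every pair in R has its reverse in R.
Reflexive (axiom T): yes — every world is R-related to itself.
Euclidean (axiom 5): no — w3 R w2 and w3 R w4, but not w2 R w4.
So F validates K, KB, KTB; S5 would additionally require R to be Euclidean. The strongest is KTB.

KTB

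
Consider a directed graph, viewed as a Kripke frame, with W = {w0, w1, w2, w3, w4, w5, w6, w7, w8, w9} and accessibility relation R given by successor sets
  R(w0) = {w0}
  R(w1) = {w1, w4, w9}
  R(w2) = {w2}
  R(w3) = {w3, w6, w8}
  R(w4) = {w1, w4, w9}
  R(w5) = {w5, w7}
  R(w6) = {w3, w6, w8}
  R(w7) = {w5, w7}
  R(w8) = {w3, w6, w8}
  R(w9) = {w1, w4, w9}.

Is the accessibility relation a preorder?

Reflexive: yes — every world is R-related to itself.
Transitive: yes — every two-step R-path is closed by a direct edge.
So R is a preorder.

Yes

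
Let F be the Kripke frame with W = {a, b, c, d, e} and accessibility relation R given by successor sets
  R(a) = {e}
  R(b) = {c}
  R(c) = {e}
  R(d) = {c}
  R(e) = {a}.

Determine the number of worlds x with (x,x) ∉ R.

5

Enumerating: a, b, c, d, e.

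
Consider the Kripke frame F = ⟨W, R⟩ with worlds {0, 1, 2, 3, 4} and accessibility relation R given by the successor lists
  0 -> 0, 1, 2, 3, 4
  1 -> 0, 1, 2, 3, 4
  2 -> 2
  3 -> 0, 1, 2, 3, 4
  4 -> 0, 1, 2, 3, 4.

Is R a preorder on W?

Reflexive: yes — every world is R-related to itself.
Transitive: yes — every two-step R-path is closed by a direct edge.
So R is a preorder.

Yes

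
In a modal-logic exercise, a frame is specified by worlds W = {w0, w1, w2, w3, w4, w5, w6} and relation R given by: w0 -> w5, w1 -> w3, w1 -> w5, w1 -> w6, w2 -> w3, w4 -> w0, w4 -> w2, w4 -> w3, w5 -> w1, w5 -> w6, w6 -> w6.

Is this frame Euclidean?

Euclidean: no — w1 R w3 and w1 R w5, but not w3 R w5.

No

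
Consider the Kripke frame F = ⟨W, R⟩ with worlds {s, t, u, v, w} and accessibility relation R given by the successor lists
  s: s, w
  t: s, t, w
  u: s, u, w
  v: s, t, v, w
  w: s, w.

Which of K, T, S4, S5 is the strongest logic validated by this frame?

S4

Reflexive (axiom T): yes — every world is R-related to itself.
Transitive (axiom 4): yes — every two-step R-path is closed by a direct edge.
Euclidean (axiom 5): no — v R s and v R t, but not s R t.
So F validates K, T, S4; S5 would additionally require R to be Euclidean. The strongest is S4.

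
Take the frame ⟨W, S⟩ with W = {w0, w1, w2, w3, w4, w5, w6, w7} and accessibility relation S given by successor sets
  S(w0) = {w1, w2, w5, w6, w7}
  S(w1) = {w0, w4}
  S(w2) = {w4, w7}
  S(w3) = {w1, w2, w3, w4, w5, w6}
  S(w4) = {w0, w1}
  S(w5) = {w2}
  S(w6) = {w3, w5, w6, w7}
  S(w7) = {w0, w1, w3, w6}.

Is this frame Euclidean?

Euclidean: no — w0 S w1 and w0 S w2, but not w1 S w2.

No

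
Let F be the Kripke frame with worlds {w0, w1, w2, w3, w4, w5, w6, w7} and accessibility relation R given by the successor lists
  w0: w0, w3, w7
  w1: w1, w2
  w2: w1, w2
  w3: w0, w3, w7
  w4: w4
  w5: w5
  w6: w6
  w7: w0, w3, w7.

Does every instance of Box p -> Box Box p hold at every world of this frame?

Yes

By correspondence theory, 4 is valid on a frame iff R is transitive.
Transitive: yes — every two-step R-path is closed by a direct edge.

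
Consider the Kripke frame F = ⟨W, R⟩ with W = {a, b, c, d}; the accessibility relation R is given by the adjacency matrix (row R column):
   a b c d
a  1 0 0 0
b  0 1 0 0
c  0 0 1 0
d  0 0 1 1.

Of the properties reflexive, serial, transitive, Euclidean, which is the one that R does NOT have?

Reflexive: yes — every world is R-related to itself.
Serial: yes — every world has a successor (e.g. a R a).
Transitive: yes — every two-step R-path is closed by a direct edge.
Euclidean: no — d R c and d R d, but not c R d.
Only Euclidean fails.

Euclidean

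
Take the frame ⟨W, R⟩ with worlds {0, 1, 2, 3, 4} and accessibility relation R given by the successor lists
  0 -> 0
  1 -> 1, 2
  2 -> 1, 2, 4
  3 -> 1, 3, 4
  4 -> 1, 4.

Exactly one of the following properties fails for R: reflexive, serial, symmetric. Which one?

symmetric

Reflexive: yes — every world is R-related to itself.
Serial: yes — every world has a successor (e.g. 0 R 0).
Symmetric: no — 2 R 4 but not 4 R 2.
Only symmetric fails.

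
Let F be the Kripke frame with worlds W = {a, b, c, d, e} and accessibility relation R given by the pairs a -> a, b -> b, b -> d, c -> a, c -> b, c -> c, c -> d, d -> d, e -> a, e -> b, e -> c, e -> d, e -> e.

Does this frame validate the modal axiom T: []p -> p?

Yes

By correspondence theory, T is valid on a frame iff R is reflexive.
Reflexive: yes — every world is R-related to itself.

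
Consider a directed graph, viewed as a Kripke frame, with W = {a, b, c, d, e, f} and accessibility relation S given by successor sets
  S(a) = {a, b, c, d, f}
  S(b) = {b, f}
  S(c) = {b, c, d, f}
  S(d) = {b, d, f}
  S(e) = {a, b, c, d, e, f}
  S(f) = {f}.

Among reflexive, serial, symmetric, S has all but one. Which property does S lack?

symmetric

Reflexive: yes — every world is S-related to itself.
Serial: yes — every world has a successor (e.g. a S a).
Symmetric: no — a S b but not b S a.
Only symmetric fails.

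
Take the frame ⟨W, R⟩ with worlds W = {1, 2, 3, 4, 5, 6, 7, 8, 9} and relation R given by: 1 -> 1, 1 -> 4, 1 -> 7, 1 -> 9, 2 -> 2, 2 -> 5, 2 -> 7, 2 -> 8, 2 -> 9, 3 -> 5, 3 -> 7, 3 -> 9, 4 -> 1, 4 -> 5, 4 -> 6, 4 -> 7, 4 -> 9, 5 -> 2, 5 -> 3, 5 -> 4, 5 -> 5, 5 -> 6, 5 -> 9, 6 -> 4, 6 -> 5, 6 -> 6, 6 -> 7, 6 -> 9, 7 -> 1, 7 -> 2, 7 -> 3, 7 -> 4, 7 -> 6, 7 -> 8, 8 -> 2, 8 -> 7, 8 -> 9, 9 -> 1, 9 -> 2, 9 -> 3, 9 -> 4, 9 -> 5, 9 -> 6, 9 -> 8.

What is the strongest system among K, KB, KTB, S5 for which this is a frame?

KB

Symmetric (axiom B): yes — every pair in R has its reverse in R.
Reflexive (axiom T): no — 3 is not related to itself.
Euclidean (axiom 5): no — 1 R 7 and 1 R 9, but not 7 R 9.
So F validates K, KB; KTB would additionally require R to be reflexive. The strongest is KB.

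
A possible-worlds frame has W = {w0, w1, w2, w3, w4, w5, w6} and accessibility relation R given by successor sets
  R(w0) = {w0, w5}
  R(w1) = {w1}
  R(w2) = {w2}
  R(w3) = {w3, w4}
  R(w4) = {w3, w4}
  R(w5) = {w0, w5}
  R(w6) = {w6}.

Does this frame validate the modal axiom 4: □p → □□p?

Yes

Axiom 4 corresponds to the accessibility relation being transitive.
Transitive: yes — every two-step R-path is closed by a direct edge.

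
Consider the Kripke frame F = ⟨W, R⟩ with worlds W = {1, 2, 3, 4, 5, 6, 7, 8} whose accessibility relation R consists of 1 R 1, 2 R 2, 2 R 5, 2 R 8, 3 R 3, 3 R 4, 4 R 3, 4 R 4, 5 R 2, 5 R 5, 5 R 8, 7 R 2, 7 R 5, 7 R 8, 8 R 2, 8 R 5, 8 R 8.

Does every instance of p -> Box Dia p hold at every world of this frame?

The schema B characterises exactly the symmetric frames.
Symmetric: no — 7 R 2 but not 2 R 7.

No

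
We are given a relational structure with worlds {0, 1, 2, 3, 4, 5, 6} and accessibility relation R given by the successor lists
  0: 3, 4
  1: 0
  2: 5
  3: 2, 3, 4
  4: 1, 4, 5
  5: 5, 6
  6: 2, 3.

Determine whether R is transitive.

No

Transitive: no — 0 R 3 and 3 R 2, but not 0 R 2.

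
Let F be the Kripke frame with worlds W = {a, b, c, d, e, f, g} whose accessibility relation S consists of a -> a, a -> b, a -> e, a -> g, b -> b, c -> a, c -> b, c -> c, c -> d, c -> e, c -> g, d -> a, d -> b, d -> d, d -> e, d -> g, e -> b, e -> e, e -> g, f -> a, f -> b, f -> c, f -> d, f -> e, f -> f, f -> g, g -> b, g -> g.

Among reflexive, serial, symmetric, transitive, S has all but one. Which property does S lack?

Reflexive: yes — every world is S-related to itself.
Serial: yes — every world has a successor (e.g. a S a).
Symmetric: no — a S b but not b S a.
Transitive: yes — every two-step S-path is closed by a direct edge.
Only symmetric fails.

symmetric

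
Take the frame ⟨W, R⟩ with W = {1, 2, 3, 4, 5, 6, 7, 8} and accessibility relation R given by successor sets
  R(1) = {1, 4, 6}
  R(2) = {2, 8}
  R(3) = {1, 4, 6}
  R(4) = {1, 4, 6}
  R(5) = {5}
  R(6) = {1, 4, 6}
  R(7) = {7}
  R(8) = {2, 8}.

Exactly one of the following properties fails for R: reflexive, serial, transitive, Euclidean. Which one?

Reflexive: no — 3 is not related to itself.
Serial: yes — every world has a successor (e.g. 1 R 1).
Transitive: yes — every two-step R-path is closed by a direct edge.
Euclidean: yes — any two successors of a common world are R-related.
Only reflexive fails.

reflexive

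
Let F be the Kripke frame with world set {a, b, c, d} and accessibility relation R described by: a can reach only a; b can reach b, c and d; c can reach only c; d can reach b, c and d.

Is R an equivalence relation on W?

Reflexive: yes — every world is R-related to itself.
Symmetric: no — b R c but not c R b.
Transitive: yes — every two-step R-path is closed by a direct edge.
So R is not an equivalence relation.

No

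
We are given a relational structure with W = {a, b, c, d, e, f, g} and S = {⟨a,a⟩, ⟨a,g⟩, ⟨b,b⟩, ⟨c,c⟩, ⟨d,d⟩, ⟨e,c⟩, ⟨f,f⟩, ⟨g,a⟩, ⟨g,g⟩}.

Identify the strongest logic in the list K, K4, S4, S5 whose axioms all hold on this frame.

Transitive (axiom 4): yes — every two-step S-path is closed by a direct edge.
Reflexive (axiom T): no — e is not related to itself.
Euclidean (axiom 5): yes — any two successors of a common world are S-related.
So F validates K, K4; S4 would additionally require S to be reflexive. The strongest is K4.

K4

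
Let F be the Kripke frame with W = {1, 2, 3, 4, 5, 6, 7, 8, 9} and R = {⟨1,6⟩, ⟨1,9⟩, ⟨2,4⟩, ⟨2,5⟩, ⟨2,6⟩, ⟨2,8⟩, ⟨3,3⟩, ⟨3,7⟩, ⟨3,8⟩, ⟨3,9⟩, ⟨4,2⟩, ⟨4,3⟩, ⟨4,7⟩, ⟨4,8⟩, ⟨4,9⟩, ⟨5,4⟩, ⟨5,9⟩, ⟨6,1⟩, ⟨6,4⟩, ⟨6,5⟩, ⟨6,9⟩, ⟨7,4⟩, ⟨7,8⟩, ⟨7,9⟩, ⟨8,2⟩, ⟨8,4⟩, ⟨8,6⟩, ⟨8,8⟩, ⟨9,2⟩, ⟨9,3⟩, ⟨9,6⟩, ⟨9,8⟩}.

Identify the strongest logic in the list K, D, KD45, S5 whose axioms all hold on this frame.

Serial (axiom D): yes — every world has a successor (e.g. 1 R 6).
Euclidean (axiom 5): no — 2 R 4 and 2 R 5, but not 4 R 5.
Transitive (axiom 4): no — 1 R 6 and 6 R 4, but not 1 R 4.
Reflexive (axiom T): no — 1 is not related to itself.
So F validates K, D; KD45 would additionally require R to be Euclidean and transitive. The strongest is D.

D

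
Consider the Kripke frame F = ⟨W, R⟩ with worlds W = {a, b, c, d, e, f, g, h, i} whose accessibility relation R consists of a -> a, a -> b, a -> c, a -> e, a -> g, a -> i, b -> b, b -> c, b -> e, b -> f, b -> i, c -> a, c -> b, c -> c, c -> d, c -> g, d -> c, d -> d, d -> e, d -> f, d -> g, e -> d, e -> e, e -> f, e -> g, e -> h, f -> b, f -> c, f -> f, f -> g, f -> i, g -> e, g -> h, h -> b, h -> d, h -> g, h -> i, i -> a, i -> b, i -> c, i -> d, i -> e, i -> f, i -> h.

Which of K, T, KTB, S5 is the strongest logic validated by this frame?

Reflexive (axiom T): no — g is not related to itself.
Symmetric (axiom B): no — a R b but not b R a.
Euclidean (axiom 5): no — a R b and a R g, but not b R g.
So F validates K; T would additionally require R to be reflexive. The strongest is K.

K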